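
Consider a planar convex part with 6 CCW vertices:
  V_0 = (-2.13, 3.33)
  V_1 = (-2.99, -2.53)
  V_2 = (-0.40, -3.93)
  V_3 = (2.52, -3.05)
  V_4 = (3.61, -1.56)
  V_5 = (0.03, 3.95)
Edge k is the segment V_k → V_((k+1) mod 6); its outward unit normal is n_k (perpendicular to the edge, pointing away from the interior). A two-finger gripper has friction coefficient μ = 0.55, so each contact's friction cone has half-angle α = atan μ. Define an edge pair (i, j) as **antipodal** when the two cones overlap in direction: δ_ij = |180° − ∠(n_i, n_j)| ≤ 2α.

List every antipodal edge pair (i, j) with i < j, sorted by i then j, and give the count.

count = 6; pairs: (0,3), (0,4), (1,4), (1,5), (2,5), (3,5)

α = atan 0.55 = 28.81°;  2α = 57.62°
n_0 = (-0.9894, +0.1452)
n_1 = (-0.4755, -0.8797)
n_2 = (+0.2886, -0.9575)
n_3 = (+0.8071, -0.5904)
n_4 = (+0.8385, +0.5448)
n_5 = (-0.2759, +0.9612)
  (0,1): δ = 110.04°  ·
  (0,2): δ = 64.88°  ·
  (0,3): δ = 27.84°  ✓
  (0,4): δ = 41.36°  ✓
  (0,5): δ = 114.36°  ·
  (1,2): δ = 134.84°  ·
  (1,3): δ = 97.79°  ·
  (1,4): δ = 28.59°  ✓
  (1,5): δ = 44.41°  ✓
  (2,3): δ = 142.96°  ·
  (2,4): δ = 73.76°  ·
  (2,5): δ = 0.76°  ✓
  (3,4): δ = 110.80°  ·
  (3,5): δ = 37.80°  ✓
  (4,5): δ = 107.00°  ·
antipodal pairs: 6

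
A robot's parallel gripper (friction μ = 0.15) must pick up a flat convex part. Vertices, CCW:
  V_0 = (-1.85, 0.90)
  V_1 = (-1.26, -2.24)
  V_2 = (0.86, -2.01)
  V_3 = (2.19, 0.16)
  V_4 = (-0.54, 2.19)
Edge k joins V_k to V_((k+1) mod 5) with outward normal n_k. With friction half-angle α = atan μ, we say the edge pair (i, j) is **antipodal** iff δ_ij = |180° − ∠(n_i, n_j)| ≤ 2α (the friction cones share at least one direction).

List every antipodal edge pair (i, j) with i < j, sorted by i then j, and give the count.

α = atan 0.15 = 8.53°;  2α = 17.06°
n_0 = (-0.9828, -0.1847)
n_1 = (+0.1079, -0.9942)
n_2 = (+0.8526, -0.5226)
n_3 = (+0.5967, +0.8025)
n_4 = (-0.7016, +0.7125)
  (0,1): δ = 94.45°  ·
  (0,2): δ = 42.15°  ·
  (0,3): δ = 42.72°  ·
  (0,4): δ = 123.92°  ·
  (1,2): δ = 127.70°  ·
  (1,3): δ = 42.83°  ·
  (1,4): δ = 38.37°  ·
  (2,3): δ = 95.13°  ·
  (2,4): δ = 13.94°  ✓
  (3,4): δ = 98.81°  ·
antipodal pairs: 1

count = 1; pairs: (2,4)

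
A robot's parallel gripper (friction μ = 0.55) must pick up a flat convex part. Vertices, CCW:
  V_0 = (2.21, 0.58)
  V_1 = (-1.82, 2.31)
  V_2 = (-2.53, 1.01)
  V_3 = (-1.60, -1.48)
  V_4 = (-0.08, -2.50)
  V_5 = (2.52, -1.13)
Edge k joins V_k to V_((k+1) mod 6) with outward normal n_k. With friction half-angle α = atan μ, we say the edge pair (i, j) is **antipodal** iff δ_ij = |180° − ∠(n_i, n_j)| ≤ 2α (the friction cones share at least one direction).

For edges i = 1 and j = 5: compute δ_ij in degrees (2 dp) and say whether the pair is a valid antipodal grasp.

α = atan 0.55 = 28.81°;  2α = 57.62°
edge 1: e_1 = (-0.71, -1.30);  n_1 = (-0.8776, +0.4793)
edge 5: e_5 = (-0.31, +1.71);  n_5 = (+0.9840, +0.1784)
∠(n_1, n_5) = 141.08°
δ = |180° − 141.08°| = 38.92°
38.92° ≤ 2α = 57.62°  →  valid

δ = 38.92°, valid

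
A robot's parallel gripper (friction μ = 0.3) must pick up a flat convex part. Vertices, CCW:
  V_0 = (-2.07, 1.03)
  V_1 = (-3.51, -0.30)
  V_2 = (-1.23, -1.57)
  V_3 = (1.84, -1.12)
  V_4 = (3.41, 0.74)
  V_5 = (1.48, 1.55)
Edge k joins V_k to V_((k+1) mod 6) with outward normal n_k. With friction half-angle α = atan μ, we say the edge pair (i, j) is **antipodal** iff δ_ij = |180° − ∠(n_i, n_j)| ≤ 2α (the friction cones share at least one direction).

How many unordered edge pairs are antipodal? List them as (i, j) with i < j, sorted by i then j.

count = 4; pairs: (0,3), (1,4), (2,4), (2,5)

α = atan 0.3 = 16.70°;  2α = 33.40°
n_0 = (-0.6785, +0.7346)
n_1 = (-0.4866, -0.8736)
n_2 = (+0.1450, -0.9894)
n_3 = (+0.7642, -0.6450)
n_4 = (+0.3870, +0.9221)
n_5 = (-0.1449, +0.9894)
  (0,1): δ = 71.84°  ·
  (0,2): δ = 34.39°  ·
  (0,3): δ = 7.11°  ✓
  (0,4): δ = 114.51°  ·
  (0,5): δ = 145.61°  ·
  (1,2): δ = 142.54°  ·
  (1,3): δ = 101.05°  ·
  (1,4): δ = 6.35°  ✓
  (1,5): δ = 37.45°  ·
  (2,3): δ = 138.51°  ·
  (2,4): δ = 31.11°  ✓
  (2,5): δ = 0.01°  ✓
  (3,4): δ = 72.60°  ·
  (3,5): δ = 41.50°  ·
  (4,5): δ = 148.90°  ·
antipodal pairs: 4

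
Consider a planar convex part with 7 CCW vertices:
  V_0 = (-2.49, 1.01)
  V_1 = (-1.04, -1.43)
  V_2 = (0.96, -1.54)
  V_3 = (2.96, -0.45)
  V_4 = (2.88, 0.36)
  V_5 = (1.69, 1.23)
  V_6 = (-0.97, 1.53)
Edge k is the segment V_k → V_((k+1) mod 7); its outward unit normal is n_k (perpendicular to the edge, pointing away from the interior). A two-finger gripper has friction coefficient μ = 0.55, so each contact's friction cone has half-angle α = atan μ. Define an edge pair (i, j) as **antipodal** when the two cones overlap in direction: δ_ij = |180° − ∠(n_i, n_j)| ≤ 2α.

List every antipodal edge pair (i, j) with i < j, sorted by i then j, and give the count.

α = atan 0.55 = 28.81°;  2α = 57.62°
n_0 = (-0.8597, -0.5109)
n_1 = (-0.0549, -0.9985)
n_2 = (+0.4785, -0.8781)
n_3 = (+0.9952, +0.0983)
n_4 = (+0.5902, +0.8073)
n_5 = (+0.1121, +0.9937)
n_6 = (-0.3237, +0.9462)
  (0,1): δ = 123.87°  ·
  (0,2): δ = 92.13°  ·
  (0,3): δ = 25.08°  ✓
  (0,4): δ = 23.11°  ✓
  (0,5): δ = 52.84°  ✓
  (0,6): δ = 78.16°  ·
  (1,2): δ = 148.26°  ·
  (1,3): δ = 81.21°  ·
  (1,4): δ = 33.02°  ✓
  (1,5): δ = 3.29°  ✓
  (1,6): δ = 22.03°  ✓
  (2,3): δ = 112.95°  ·
  (2,4): δ = 64.76°  ·
  (2,5): δ = 35.03°  ✓
  (2,6): δ = 9.70°  ✓
  (3,4): δ = 131.81°  ·
  (3,5): δ = 102.08°  ·
  (3,6): δ = 76.75°  ·
  (4,5): δ = 150.26°  ·
  (4,6): δ = 124.94°  ·
  (5,6): δ = 154.68°  ·
antipodal pairs: 8

count = 8; pairs: (0,3), (0,4), (0,5), (1,4), (1,5), (1,6), (2,5), (2,6)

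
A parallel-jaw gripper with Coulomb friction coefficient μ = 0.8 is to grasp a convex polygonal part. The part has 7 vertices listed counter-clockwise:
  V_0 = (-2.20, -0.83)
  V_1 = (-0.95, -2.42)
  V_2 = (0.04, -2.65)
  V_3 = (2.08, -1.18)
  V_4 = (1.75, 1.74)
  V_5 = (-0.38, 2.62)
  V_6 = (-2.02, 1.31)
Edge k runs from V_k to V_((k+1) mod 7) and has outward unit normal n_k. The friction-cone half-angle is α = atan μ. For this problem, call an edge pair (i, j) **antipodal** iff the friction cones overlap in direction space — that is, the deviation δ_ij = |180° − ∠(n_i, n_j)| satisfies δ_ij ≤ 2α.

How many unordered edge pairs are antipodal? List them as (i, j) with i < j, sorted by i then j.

count = 11; pairs: (0,3), (0,4), (1,3), (1,4), (1,5), (2,4), (2,5), (2,6), (3,5), (3,6), (4,6)

α = atan 0.8 = 38.66°;  2α = 77.32°
n_0 = (-0.7861, -0.6180)
n_1 = (-0.2263, -0.9741)
n_2 = (+0.5846, -0.8113)
n_3 = (+0.9937, +0.1123)
n_4 = (+0.3818, +0.9242)
n_5 = (-0.6241, +0.7813)
n_6 = (-0.9965, +0.0838)
  (0,1): δ = 141.25°  ·
  (0,2): δ = 92.40°  ·
  (0,3): δ = 31.73°  ✓
  (0,4): δ = 29.38°  ✓
  (0,5): δ = 90.44°  ·
  (0,6): δ = 137.02°  ·
  (1,2): δ = 131.14°  ·
  (1,3): δ = 70.47°  ✓
  (1,4): δ = 9.37°  ✓
  (1,5): δ = 51.70°  ✓
  (1,6): δ = 98.27°  ·
  (2,3): δ = 119.33°  ·
  (2,4): δ = 58.22°  ✓
  (2,5): δ = 2.84°  ✓
  (2,6): δ = 49.42°  ✓
  (3,4): δ = 118.90°  ·
  (3,5): δ = 57.83°  ✓
  (3,6): δ = 11.26°  ✓
  (4,5): δ = 118.94°  ·
  (4,6): δ = 72.36°  ✓
  (5,6): δ = 133.43°  ·
antipodal pairs: 11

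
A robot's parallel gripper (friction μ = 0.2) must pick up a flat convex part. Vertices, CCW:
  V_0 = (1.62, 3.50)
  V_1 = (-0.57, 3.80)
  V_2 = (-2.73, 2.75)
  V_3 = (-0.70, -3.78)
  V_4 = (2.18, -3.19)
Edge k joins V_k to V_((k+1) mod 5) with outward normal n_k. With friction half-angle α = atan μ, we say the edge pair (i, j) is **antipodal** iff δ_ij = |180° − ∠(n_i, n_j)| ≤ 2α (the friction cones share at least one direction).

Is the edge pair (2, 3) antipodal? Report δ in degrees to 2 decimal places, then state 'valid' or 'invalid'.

δ = 95.69°, invalid

α = atan 0.2 = 11.31°;  2α = 22.62°
edge 2: e_2 = (+2.03, -6.53);  n_2 = (-0.9549, -0.2969)
edge 3: e_3 = (+2.88, +0.59);  n_3 = (+0.2007, -0.9797)
∠(n_2, n_3) = 84.31°
δ = |180° − 84.31°| = 95.69°
95.69° > 2α = 22.62°  →  invalid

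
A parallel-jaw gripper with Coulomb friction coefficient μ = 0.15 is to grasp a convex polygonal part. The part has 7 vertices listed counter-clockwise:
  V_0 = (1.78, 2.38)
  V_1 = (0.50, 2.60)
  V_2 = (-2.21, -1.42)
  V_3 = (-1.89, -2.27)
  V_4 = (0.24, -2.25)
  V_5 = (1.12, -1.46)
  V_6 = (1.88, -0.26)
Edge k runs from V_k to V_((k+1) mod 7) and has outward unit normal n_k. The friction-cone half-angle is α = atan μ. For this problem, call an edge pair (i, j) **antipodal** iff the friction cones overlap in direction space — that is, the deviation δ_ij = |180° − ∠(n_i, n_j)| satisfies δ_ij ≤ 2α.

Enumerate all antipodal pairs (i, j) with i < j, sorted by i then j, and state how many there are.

α = atan 0.15 = 8.53°;  2α = 17.06°
n_0 = (+0.1694, +0.9855)
n_1 = (-0.8292, +0.5590)
n_2 = (-0.9359, -0.3523)
n_3 = (+0.0094, -1.0000)
n_4 = (+0.6680, -0.7441)
n_5 = (+0.8448, -0.5351)
n_6 = (+0.9993, +0.0379)
  (0,1): δ = 114.23°  ·
  (0,2): δ = 59.62°  ·
  (0,3): δ = 10.29°  ✓
  (0,4): δ = 51.67°  ·
  (0,5): δ = 67.40°  ·
  (0,6): δ = 101.92°  ·
  (1,2): δ = 125.39°  ·
  (1,3): δ = 55.48°  ·
  (1,4): δ = 14.10°  ✓
  (1,5): δ = 1.64°  ✓
  (1,6): δ = 36.15°  ·
  (2,3): δ = 110.09°  ·
  (2,4): δ = 68.71°  ·
  (2,5): δ = 52.98°  ·
  (2,6): δ = 18.46°  ·
  (3,4): δ = 138.62°  ·
  (3,5): δ = 122.89°  ·
  (3,6): δ = 88.37°  ·
  (4,5): δ = 164.26°  ·
  (4,6): δ = 129.75°  ·
  (5,6): δ = 145.48°  ·
antipodal pairs: 3

count = 3; pairs: (0,3), (1,4), (1,5)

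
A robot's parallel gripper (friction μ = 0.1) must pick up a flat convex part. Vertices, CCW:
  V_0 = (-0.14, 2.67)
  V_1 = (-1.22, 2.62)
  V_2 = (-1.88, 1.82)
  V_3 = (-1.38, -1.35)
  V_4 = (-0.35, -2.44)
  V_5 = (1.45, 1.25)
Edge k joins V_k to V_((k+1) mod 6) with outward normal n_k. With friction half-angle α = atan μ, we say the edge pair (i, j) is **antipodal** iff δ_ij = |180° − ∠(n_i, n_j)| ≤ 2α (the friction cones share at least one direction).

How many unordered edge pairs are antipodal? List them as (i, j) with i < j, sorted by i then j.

α = atan 0.1 = 5.71°;  2α = 11.42°
n_0 = (-0.0462, +0.9989)
n_1 = (-0.7714, +0.6364)
n_2 = (-0.9878, -0.1558)
n_3 = (-0.7268, -0.6868)
n_4 = (+0.8988, -0.4384)
n_5 = (+0.6661, +0.7459)
  (0,1): δ = 132.17°  ·
  (0,2): δ = 83.69°  ·
  (0,3): δ = 49.27°  ·
  (0,4): δ = 61.35°  ·
  (0,5): δ = 135.58°  ·
  (1,2): δ = 131.51°  ·
  (1,3): δ = 97.10°  ·
  (1,4): δ = 13.52°  ·
  (1,5): δ = 87.76°  ·
  (2,3): δ = 145.58°  ·
  (2,4): δ = 34.97°  ·
  (2,5): δ = 39.27°  ·
  (3,4): δ = 69.38°  ·
  (3,5): δ = 4.85°  ✓
  (4,5): δ = 105.76°  ·
antipodal pairs: 1

count = 1; pairs: (3,5)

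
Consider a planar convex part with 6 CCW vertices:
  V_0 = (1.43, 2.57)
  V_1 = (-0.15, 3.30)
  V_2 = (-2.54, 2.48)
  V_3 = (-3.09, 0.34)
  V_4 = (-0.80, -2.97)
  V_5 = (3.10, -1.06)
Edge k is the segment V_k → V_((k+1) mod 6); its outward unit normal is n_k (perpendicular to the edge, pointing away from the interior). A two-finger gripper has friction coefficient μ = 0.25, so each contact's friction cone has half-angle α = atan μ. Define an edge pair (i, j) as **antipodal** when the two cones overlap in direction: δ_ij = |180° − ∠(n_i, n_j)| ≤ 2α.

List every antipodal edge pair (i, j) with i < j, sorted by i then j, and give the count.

count = 2; pairs: (1,4), (3,5)

α = atan 0.25 = 14.04°;  2α = 28.07°
n_0 = (+0.4194, +0.9078)
n_1 = (-0.3245, +0.9459)
n_2 = (-0.9685, +0.2489)
n_3 = (-0.8224, -0.5690)
n_4 = (+0.4398, -0.8981)
n_5 = (+0.9085, +0.4179)
  (0,1): δ = 136.26°  ·
  (0,2): δ = 79.62°  ·
  (0,3): δ = 30.52°  ·
  (0,4): δ = 50.89°  ·
  (0,5): δ = 139.50°  ·
  (1,2): δ = 123.35°  ·
  (1,3): δ = 74.26°  ·
  (1,4): δ = 7.16°  ✓
  (1,5): δ = 95.77°  ·
  (2,3): δ = 130.91°  ·
  (2,4): δ = 49.49°  ·
  (2,5): δ = 39.12°  ·
  (3,4): δ = 98.58°  ·
  (3,5): δ = 9.97°  ✓
  (4,5): δ = 91.39°  ·
antipodal pairs: 2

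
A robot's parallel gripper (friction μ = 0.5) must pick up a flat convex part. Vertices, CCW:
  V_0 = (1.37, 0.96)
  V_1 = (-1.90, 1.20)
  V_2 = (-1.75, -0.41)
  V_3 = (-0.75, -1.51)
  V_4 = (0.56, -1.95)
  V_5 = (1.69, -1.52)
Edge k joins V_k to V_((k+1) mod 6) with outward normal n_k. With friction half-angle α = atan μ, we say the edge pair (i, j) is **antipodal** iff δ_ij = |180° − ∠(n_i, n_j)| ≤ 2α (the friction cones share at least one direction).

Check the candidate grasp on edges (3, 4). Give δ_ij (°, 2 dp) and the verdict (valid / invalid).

δ = 140.60°, invalid

α = atan 0.5 = 26.57°;  2α = 53.13°
edge 3: e_3 = (+1.31, -0.44);  n_3 = (-0.3184, -0.9480)
edge 4: e_4 = (+1.13, +0.43);  n_4 = (+0.3557, -0.9346)
∠(n_3, n_4) = 39.40°
δ = |180° − 39.40°| = 140.60°
140.60° > 2α = 53.13°  →  invalid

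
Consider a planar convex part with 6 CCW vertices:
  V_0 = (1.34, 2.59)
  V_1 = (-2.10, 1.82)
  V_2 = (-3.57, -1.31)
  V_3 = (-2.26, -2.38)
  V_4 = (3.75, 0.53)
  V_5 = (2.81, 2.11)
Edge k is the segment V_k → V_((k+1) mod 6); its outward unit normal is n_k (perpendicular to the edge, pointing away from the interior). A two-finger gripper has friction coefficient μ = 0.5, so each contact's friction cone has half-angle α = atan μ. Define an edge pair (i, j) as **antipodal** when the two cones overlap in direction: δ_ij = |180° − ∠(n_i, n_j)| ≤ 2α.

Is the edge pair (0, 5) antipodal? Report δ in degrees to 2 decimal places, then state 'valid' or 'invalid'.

α = atan 0.5 = 26.57°;  2α = 53.13°
edge 0: e_0 = (-3.44, -0.77);  n_0 = (-0.2184, +0.9759)
edge 5: e_5 = (-1.47, +0.48);  n_5 = (+0.3104, +0.9506)
∠(n_0, n_5) = 30.70°
δ = |180° − 30.70°| = 149.30°
149.30° > 2α = 53.13°  →  invalid

δ = 149.30°, invalid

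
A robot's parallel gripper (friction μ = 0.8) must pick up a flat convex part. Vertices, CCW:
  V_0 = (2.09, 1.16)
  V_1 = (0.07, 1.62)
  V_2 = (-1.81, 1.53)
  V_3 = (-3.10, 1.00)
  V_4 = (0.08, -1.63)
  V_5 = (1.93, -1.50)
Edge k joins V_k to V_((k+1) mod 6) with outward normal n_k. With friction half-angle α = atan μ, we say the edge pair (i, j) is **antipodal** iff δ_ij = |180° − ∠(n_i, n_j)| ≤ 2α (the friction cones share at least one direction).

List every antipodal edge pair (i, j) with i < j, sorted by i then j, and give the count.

α = atan 0.8 = 38.66°;  2α = 77.32°
n_0 = (+0.2220, +0.9750)
n_1 = (-0.0478, +0.9989)
n_2 = (-0.3800, +0.9250)
n_3 = (-0.6373, -0.7706)
n_4 = (+0.0701, -0.9975)
n_5 = (+0.9982, -0.0600)
  (0,1): δ = 164.43°  ·
  (0,2): δ = 144.84°  ·
  (0,3): δ = 26.76°  ✓
  (0,4): δ = 16.85°  ✓
  (0,5): δ = 99.39°  ·
  (1,2): δ = 160.41°  ·
  (1,3): δ = 42.33°  ✓
  (1,4): δ = 1.28°  ✓
  (1,5): δ = 83.82°  ·
  (2,3): δ = 61.93°  ✓
  (2,4): δ = 18.32°  ✓
  (2,5): δ = 64.22°  ✓
  (3,4): δ = 136.39°  ·
  (3,5): δ = 53.85°  ✓
  (4,5): δ = 97.46°  ·
antipodal pairs: 8

count = 8; pairs: (0,3), (0,4), (1,3), (1,4), (2,3), (2,4), (2,5), (3,5)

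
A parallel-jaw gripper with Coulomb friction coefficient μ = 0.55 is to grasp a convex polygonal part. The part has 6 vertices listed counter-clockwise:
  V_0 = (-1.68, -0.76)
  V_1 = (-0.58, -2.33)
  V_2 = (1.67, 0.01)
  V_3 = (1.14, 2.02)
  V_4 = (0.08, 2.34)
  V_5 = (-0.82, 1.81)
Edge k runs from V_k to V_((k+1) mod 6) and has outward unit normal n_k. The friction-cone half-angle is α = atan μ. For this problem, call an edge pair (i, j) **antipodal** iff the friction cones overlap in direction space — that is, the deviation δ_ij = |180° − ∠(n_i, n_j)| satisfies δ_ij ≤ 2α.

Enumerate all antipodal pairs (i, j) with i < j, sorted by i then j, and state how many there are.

count = 5; pairs: (0,2), (0,3), (1,4), (1,5), (2,5)

α = atan 0.55 = 28.81°;  2α = 57.62°
n_0 = (-0.8190, -0.5738)
n_1 = (+0.7208, -0.6931)
n_2 = (+0.9669, +0.2550)
n_3 = (+0.2890, +0.9573)
n_4 = (-0.5074, +0.8617)
n_5 = (-0.9483, +0.3173)
  (0,1): δ = 78.89°  ·
  (0,2): δ = 20.24°  ✓
  (0,3): δ = 38.19°  ✓
  (0,4): δ = 85.48°  ·
  (0,5): δ = 126.48°  ·
  (1,2): δ = 121.35°  ·
  (1,3): δ = 62.92°  ·
  (1,4): δ = 15.63°  ✓
  (1,5): δ = 25.37°  ✓
  (2,3): δ = 121.57°  ·
  (2,4): δ = 74.28°  ·
  (2,5): δ = 33.27°  ✓
  (3,4): δ = 132.71°  ·
  (3,5): δ = 91.70°  ·
  (4,5): δ = 139.00°  ·
antipodal pairs: 5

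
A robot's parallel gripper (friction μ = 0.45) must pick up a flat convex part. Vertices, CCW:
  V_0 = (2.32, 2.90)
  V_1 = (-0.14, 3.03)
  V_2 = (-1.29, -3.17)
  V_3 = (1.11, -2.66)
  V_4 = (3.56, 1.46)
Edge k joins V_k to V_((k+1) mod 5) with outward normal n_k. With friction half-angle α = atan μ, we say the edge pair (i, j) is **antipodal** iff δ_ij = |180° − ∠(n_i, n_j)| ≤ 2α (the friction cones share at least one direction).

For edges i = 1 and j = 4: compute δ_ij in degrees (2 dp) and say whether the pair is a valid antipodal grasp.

δ = 51.24°, invalid

α = atan 0.45 = 24.23°;  2α = 48.46°
edge 1: e_1 = (-1.15, -6.20);  n_1 = (-0.9832, +0.1824)
edge 4: e_4 = (-1.24, +1.44);  n_4 = (+0.7578, +0.6525)
∠(n_1, n_4) = 128.76°
δ = |180° − 128.76°| = 51.24°
51.24° > 2α = 48.46°  →  invalid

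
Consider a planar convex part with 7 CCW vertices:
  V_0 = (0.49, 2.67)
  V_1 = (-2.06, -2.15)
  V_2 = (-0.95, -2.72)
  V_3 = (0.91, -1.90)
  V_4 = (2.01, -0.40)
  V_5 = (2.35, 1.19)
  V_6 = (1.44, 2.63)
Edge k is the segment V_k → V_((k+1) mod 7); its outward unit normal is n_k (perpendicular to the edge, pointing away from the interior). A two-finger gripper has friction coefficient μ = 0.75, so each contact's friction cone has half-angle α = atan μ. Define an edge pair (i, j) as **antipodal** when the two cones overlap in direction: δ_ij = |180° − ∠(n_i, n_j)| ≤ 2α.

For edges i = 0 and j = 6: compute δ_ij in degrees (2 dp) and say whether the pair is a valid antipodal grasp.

α = atan 0.75 = 36.87°;  2α = 73.74°
edge 0: e_0 = (-2.55, -4.82);  n_0 = (-0.8839, +0.4676)
edge 6: e_6 = (-0.95, +0.04);  n_6 = (+0.0421, +0.9991)
∠(n_0, n_6) = 64.53°
δ = |180° − 64.53°| = 115.47°
115.47° > 2α = 73.74°  →  invalid

δ = 115.47°, invalid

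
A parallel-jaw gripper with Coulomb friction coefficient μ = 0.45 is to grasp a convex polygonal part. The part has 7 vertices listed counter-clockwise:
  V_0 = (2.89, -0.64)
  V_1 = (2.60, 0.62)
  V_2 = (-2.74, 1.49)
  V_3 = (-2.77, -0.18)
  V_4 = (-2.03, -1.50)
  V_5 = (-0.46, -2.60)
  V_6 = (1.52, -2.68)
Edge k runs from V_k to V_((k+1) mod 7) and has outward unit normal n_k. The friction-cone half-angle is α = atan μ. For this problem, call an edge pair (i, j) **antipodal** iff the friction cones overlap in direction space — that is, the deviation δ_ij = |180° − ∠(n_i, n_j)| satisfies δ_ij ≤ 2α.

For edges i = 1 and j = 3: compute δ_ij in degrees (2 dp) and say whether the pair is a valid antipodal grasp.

α = atan 0.45 = 24.23°;  2α = 48.46°
edge 1: e_1 = (-5.34, +0.87);  n_1 = (+0.1608, +0.9870)
edge 3: e_3 = (+0.74, -1.32);  n_3 = (-0.8723, -0.4890)
∠(n_1, n_3) = 128.53°
δ = |180° − 128.53°| = 51.47°
51.47° > 2α = 48.46°  →  invalid

δ = 51.47°, invalid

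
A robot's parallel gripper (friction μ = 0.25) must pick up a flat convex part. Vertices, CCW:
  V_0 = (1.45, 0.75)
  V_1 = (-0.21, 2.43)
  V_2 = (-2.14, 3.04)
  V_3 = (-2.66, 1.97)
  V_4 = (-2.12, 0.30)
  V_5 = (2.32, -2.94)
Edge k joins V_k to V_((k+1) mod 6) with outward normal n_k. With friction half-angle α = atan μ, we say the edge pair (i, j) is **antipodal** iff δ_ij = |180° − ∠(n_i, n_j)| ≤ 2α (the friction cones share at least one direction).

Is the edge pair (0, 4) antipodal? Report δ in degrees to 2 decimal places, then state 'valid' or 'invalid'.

δ = 9.22°, valid

α = atan 0.25 = 14.04°;  2α = 28.07°
edge 0: e_0 = (-1.66, +1.68);  n_0 = (+0.7113, +0.7029)
edge 4: e_4 = (+4.44, -3.24);  n_4 = (-0.5895, -0.8078)
∠(n_0, n_4) = 170.78°
δ = |180° − 170.78°| = 9.22°
9.22° ≤ 2α = 28.07°  →  valid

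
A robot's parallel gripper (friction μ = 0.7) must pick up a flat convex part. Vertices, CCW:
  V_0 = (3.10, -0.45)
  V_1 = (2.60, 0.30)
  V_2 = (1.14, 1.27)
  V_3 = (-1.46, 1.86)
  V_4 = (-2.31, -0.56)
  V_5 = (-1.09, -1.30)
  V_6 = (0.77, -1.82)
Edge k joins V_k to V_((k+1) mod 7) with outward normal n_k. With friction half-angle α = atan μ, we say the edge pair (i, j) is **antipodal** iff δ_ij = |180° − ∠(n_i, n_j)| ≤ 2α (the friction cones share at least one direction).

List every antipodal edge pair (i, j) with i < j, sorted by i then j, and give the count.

α = atan 0.7 = 34.99°;  2α = 69.98°
n_0 = (+0.8321, +0.5547)
n_1 = (+0.5534, +0.8329)
n_2 = (+0.2213, +0.9752)
n_3 = (-0.9435, +0.3314)
n_4 = (-0.5186, -0.8550)
n_5 = (-0.2692, -0.9631)
n_6 = (+0.5069, -0.8620)
  (0,1): δ = 157.29°  ·
  (0,2): δ = 136.48°  ·
  (0,3): δ = 53.04°  ✓
  (0,4): δ = 25.07°  ✓
  (0,5): δ = 40.69°  ✓
  (0,6): δ = 86.76°  ·
  (1,2): δ = 159.19°  ·
  (1,3): δ = 75.75°  ·
  (1,4): δ = 2.36°  ✓
  (1,5): δ = 17.98°  ✓
  (1,6): δ = 64.05°  ✓
  (2,3): δ = 96.57°  ·
  (2,4): δ = 18.45°  ✓
  (2,5): δ = 2.83°  ✓
  (2,6): δ = 43.24°  ✓
  (3,4): δ = 101.89°  ·
  (3,5): δ = 86.27°  ·
  (3,6): δ = 40.19°  ✓
  (4,5): δ = 164.38°  ·
  (4,6): δ = 118.31°  ·
  (5,6): δ = 133.93°  ·
antipodal pairs: 10

count = 10; pairs: (0,3), (0,4), (0,5), (1,4), (1,5), (1,6), (2,4), (2,5), (2,6), (3,6)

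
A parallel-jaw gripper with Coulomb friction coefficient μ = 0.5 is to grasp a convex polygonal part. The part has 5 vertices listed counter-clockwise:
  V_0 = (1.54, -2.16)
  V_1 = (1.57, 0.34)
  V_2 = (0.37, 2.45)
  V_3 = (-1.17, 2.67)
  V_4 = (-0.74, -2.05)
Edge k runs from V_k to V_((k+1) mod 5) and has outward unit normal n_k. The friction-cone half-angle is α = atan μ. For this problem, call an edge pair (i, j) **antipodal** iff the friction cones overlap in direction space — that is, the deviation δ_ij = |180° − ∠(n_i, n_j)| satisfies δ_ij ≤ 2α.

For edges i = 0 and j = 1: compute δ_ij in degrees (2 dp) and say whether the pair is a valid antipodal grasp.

δ = 149.68°, invalid

α = atan 0.5 = 26.57°;  2α = 53.13°
edge 0: e_0 = (+0.03, +2.50);  n_0 = (+0.9999, -0.0120)
edge 1: e_1 = (-1.20, +2.11);  n_1 = (+0.8693, +0.4944)
∠(n_0, n_1) = 30.32°
δ = |180° − 30.32°| = 149.68°
149.68° > 2α = 53.13°  →  invalid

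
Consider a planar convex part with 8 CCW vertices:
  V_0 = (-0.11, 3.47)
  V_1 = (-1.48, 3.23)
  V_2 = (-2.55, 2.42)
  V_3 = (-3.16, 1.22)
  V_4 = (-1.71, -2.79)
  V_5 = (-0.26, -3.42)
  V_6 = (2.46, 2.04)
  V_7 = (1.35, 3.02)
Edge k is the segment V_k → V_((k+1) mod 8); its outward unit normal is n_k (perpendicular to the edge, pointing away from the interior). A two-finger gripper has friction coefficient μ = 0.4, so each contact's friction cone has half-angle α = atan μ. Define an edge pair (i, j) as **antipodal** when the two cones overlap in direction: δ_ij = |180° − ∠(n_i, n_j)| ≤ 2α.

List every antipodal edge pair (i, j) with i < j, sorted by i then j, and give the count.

count = 6; pairs: (0,4), (1,5), (2,5), (3,6), (4,6), (4,7)

α = atan 0.4 = 21.80°;  2α = 43.60°
n_0 = (-0.1726, +0.9850)
n_1 = (-0.6036, +0.7973)
n_2 = (-0.8914, +0.4531)
n_3 = (-0.9404, -0.3400)
n_4 = (-0.3985, -0.9172)
n_5 = (+0.8951, -0.4459)
n_6 = (+0.6618, +0.7496)
n_7 = (+0.2945, +0.9556)
  (0,1): δ = 152.81°  ·
  (0,2): δ = 126.88°  ·
  (0,3): δ = 80.06°  ·
  (0,4): δ = 33.42°  ✓
  (0,5): δ = 53.58°  ·
  (0,6): δ = 128.62°  ·
  (0,7): δ = 152.93°  ·
  (1,2): δ = 154.07°  ·
  (1,3): δ = 107.25°  ·
  (1,4): δ = 60.61°  ·
  (1,5): δ = 26.39°  ✓
  (1,6): δ = 101.43°  ·
  (1,7): δ = 125.74°  ·
  (2,3): δ = 133.17°  ·
  (2,4): δ = 86.54°  ·
  (2,5): δ = 0.46°  ✓
  (2,6): δ = 75.51°  ·
  (2,7): δ = 99.82°  ·
  (3,4): δ = 133.36°  ·
  (3,5): δ = 46.36°  ·
  (3,6): δ = 28.68°  ✓
  (3,7): δ = 52.99°  ·
  (4,5): δ = 93.00°  ·
  (4,6): δ = 17.96°  ✓
  (4,7): δ = 6.35°  ✓
  (5,6): δ = 104.96°  ·
  (5,7): δ = 80.65°  ·
  (6,7): δ = 155.69°  ·
antipodal pairs: 6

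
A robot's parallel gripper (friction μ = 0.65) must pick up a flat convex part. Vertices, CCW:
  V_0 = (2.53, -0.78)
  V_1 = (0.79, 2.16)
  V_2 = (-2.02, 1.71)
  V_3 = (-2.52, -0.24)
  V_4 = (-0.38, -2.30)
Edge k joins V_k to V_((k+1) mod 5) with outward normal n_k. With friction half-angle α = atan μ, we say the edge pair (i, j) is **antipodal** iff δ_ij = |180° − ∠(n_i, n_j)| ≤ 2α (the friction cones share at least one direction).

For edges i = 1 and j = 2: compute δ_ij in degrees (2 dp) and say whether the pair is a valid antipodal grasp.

α = atan 0.65 = 33.02°;  2α = 66.05°
edge 1: e_1 = (-2.81, -0.45);  n_1 = (-0.1581, +0.9874)
edge 2: e_2 = (-0.50, -1.95);  n_2 = (-0.9687, +0.2484)
∠(n_1, n_2) = 66.52°
δ = |180° − 66.52°| = 113.48°
113.48° > 2α = 66.05°  →  invalid

δ = 113.48°, invalid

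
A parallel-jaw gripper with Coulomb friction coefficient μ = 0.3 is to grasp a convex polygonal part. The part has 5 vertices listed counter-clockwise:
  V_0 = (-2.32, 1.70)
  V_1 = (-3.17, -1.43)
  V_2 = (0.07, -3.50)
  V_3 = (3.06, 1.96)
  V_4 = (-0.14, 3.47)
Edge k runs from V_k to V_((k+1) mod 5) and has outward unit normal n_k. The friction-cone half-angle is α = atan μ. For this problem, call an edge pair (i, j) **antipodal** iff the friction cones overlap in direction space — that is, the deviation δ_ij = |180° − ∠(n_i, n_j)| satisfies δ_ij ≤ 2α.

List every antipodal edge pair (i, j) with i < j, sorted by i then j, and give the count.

α = atan 0.3 = 16.70°;  2α = 33.40°
n_0 = (-0.9650, +0.2621)
n_1 = (-0.5384, -0.8427)
n_2 = (+0.8771, -0.4803)
n_3 = (+0.4267, +0.9044)
n_4 = (-0.6303, +0.7763)
  (0,1): δ = 107.38°  ·
  (0,2): δ = 13.51°  ✓
  (0,3): δ = 79.93°  ·
  (0,4): δ = 144.27°  ·
  (1,2): δ = 86.13°  ·
  (1,3): δ = 7.31°  ✓
  (1,4): δ = 71.65°  ·
  (2,3): δ = 86.56°  ·
  (2,4): δ = 22.22°  ✓
  (3,4): δ = 115.66°  ·
antipodal pairs: 3

count = 3; pairs: (0,2), (1,3), (2,4)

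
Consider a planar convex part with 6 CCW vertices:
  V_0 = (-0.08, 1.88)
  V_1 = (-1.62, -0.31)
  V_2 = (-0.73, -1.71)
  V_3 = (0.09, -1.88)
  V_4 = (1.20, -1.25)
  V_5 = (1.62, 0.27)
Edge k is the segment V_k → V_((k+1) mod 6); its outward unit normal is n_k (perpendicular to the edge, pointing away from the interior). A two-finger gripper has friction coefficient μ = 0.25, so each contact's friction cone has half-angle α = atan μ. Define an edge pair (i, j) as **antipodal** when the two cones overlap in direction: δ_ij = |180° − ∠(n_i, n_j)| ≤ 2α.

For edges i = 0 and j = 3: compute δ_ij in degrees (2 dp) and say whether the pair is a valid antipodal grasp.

δ = 25.31°, valid

α = atan 0.25 = 14.04°;  2α = 28.07°
edge 0: e_0 = (-1.54, -2.19);  n_0 = (-0.8180, +0.5752)
edge 3: e_3 = (+1.11, +0.63);  n_3 = (+0.4936, -0.8697)
∠(n_0, n_3) = 154.69°
δ = |180° − 154.69°| = 25.31°
25.31° ≤ 2α = 28.07°  →  valid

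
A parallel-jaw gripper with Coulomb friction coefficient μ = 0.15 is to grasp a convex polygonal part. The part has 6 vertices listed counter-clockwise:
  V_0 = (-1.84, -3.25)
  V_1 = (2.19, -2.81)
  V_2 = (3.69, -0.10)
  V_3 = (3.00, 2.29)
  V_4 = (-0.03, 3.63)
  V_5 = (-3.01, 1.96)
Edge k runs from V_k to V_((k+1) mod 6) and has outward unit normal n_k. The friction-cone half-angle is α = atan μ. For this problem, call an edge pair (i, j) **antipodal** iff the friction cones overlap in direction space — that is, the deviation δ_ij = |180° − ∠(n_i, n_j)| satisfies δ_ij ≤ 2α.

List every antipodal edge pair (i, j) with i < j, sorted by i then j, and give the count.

α = atan 0.15 = 8.53°;  2α = 17.06°
n_0 = (+0.1085, -0.9941)
n_1 = (+0.8749, -0.4843)
n_2 = (+0.9608, +0.2774)
n_3 = (+0.4045, +0.9146)
n_4 = (-0.4889, +0.8724)
n_5 = (-0.9757, -0.2191)
  (0,1): δ = 125.20°  ·
  (0,2): δ = 80.13°  ·
  (0,3): δ = 30.09°  ·
  (0,4): δ = 23.04°  ·
  (0,5): δ = 96.43°  ·
  (1,2): δ = 134.93°  ·
  (1,3): δ = 84.89°  ·
  (1,4): δ = 31.77°  ·
  (1,5): δ = 41.62°  ·
  (2,3): δ = 129.96°  ·
  (2,4): δ = 76.84°  ·
  (2,5): δ = 3.45°  ✓
  (3,4): δ = 126.88°  ·
  (3,5): δ = 53.49°  ·
  (4,5): δ = 106.61°  ·
antipodal pairs: 1

count = 1; pairs: (2,5)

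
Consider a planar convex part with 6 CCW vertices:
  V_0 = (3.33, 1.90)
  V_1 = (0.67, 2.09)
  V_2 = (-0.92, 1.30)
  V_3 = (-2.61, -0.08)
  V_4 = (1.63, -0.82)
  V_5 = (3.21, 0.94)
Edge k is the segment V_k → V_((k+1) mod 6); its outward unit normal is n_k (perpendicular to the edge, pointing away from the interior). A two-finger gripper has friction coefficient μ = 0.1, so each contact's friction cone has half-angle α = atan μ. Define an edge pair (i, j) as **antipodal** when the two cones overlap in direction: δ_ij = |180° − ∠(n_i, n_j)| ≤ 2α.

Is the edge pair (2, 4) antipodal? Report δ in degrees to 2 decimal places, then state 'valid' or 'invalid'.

α = atan 0.1 = 5.71°;  2α = 11.42°
edge 2: e_2 = (-1.69, -1.38);  n_2 = (-0.6325, +0.7746)
edge 4: e_4 = (+1.58, +1.76);  n_4 = (+0.7441, -0.6680)
∠(n_2, n_4) = 171.15°
δ = |180° − 171.15°| = 8.85°
8.85° ≤ 2α = 11.42°  →  valid

δ = 8.85°, valid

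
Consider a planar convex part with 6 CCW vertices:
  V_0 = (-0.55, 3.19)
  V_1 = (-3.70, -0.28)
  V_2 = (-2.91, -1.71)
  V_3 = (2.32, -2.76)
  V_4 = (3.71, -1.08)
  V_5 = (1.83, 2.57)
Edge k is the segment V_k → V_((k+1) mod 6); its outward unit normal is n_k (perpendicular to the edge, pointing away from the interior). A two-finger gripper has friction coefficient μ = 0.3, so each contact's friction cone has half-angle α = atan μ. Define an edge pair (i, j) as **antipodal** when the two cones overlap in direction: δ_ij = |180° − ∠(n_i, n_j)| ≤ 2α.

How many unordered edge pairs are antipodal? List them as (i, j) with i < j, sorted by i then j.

count = 3; pairs: (0,3), (1,4), (2,5)

α = atan 0.3 = 16.70°;  2α = 33.40°
n_0 = (-0.7404, +0.6721)
n_1 = (-0.8753, -0.4836)
n_2 = (-0.1968, -0.9804)
n_3 = (+0.7705, -0.6375)
n_4 = (+0.8890, +0.4579)
n_5 = (+0.2521, +0.9677)
  (0,1): δ = 108.85°  ·
  (0,2): δ = 59.12°  ·
  (0,3): δ = 2.63°  ✓
  (0,4): δ = 69.48°  ·
  (0,5): δ = 117.63°  ·
  (1,2): δ = 130.27°  ·
  (1,3): δ = 68.52°  ·
  (1,4): δ = 1.67°  ✓
  (1,5): δ = 46.48°  ·
  (2,3): δ = 118.25°  ·
  (2,4): δ = 51.40°  ·
  (2,5): δ = 3.25°  ✓
  (3,4): δ = 113.14°  ·
  (3,5): δ = 65.00°  ·
  (4,5): δ = 131.85°  ·
antipodal pairs: 3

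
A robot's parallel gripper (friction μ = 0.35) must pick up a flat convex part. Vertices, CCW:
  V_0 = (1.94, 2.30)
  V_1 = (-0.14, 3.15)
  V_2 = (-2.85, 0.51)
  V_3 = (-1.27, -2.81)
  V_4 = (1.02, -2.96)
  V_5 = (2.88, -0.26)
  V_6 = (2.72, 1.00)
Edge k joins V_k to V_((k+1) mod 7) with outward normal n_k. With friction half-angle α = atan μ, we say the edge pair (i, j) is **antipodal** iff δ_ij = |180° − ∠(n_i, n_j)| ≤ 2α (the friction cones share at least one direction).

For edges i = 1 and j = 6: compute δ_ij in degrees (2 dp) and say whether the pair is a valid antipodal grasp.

α = atan 0.35 = 19.29°;  2α = 38.58°
edge 1: e_1 = (-2.71, -2.64);  n_1 = (-0.6978, +0.7163)
edge 6: e_6 = (-0.78, +1.30);  n_6 = (+0.8575, +0.5145)
∠(n_1, n_6) = 103.29°
δ = |180° − 103.29°| = 76.71°
76.71° > 2α = 38.58°  →  invalid

δ = 76.71°, invalid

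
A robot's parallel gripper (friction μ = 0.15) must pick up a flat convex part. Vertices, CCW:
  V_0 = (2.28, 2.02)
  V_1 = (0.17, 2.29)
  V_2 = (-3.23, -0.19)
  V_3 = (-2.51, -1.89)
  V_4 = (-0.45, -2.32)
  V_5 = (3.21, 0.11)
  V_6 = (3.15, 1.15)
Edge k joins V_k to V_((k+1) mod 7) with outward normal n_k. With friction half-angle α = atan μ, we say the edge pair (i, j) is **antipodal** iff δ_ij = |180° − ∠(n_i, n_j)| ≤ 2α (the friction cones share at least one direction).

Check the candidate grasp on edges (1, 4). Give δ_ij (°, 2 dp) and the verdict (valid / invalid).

δ = 2.53°, valid

α = atan 0.15 = 8.53°;  2α = 17.06°
edge 1: e_1 = (-3.40, -2.48);  n_1 = (-0.5893, +0.8079)
edge 4: e_4 = (+3.66, +2.43);  n_4 = (+0.5531, -0.8331)
∠(n_1, n_4) = 177.47°
δ = |180° − 177.47°| = 2.53°
2.53° ≤ 2α = 17.06°  →  valid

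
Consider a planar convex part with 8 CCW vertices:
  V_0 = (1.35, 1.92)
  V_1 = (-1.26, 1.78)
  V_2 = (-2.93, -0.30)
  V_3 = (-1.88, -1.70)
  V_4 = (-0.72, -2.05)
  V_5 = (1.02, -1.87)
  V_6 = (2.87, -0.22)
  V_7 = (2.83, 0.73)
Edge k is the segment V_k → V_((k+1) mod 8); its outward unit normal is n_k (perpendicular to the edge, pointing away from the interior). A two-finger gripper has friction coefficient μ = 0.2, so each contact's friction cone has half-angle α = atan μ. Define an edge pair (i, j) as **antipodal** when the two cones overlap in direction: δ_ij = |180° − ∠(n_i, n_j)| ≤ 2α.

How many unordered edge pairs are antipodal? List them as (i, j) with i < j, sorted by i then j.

count = 5; pairs: (0,3), (0,4), (1,5), (2,7), (3,7)

α = atan 0.2 = 11.31°;  2α = 22.62°
n_0 = (-0.0536, +0.9986)
n_1 = (-0.7798, +0.6261)
n_2 = (-0.8000, -0.6000)
n_3 = (-0.2889, -0.9574)
n_4 = (+0.1029, -0.9947)
n_5 = (+0.6656, -0.7463)
n_6 = (+0.9991, +0.0421)
n_7 = (+0.6266, +0.7793)
  (0,1): δ = 131.83°  ·
  (0,2): δ = 56.20°  ·
  (0,3): δ = 19.86°  ✓
  (0,4): δ = 2.84°  ✓
  (0,5): δ = 38.66°  ·
  (0,6): δ = 89.34°  ·
  (0,7): δ = 138.13°  ·
  (1,2): δ = 104.37°  ·
  (1,3): δ = 68.03°  ·
  (1,4): δ = 45.33°  ·
  (1,5): δ = 9.51°  ✓
  (1,6): δ = 41.17°  ·
  (1,7): δ = 89.96°  ·
  (2,3): δ = 143.66°  ·
  (2,4): δ = 120.96°  ·
  (2,5): δ = 85.14°  ·
  (2,6): δ = 34.46°  ·
  (2,7): δ = 14.33°  ✓
  (3,4): δ = 157.30°  ·
  (3,5): δ = 121.48°  ·
  (3,6): δ = 70.80°  ·
  (3,7): δ = 22.01°  ✓
  (4,5): δ = 144.18°  ·
  (4,6): δ = 93.50°  ·
  (4,7): δ = 44.71°  ·
  (5,6): δ = 129.32°  ·
  (5,7): δ = 80.53°  ·
  (6,7): δ = 131.21°  ·
antipodal pairs: 5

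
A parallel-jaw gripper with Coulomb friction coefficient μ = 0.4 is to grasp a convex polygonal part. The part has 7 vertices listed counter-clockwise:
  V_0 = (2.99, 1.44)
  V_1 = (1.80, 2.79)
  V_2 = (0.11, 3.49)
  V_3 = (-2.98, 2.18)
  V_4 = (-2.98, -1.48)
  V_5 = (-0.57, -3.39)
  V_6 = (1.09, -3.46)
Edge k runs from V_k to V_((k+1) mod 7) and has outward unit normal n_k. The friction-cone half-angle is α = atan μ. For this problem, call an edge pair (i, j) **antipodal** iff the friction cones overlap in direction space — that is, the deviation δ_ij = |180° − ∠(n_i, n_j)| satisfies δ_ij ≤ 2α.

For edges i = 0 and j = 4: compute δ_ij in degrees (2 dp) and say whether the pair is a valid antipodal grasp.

α = atan 0.4 = 21.80°;  2α = 43.60°
edge 0: e_0 = (-1.19, +1.35);  n_0 = (+0.7502, +0.6613)
edge 4: e_4 = (+2.41, -1.91);  n_4 = (-0.6211, -0.7837)
∠(n_0, n_4) = 169.79°
δ = |180° − 169.79°| = 10.21°
10.21° ≤ 2α = 43.60°  →  valid

δ = 10.21°, valid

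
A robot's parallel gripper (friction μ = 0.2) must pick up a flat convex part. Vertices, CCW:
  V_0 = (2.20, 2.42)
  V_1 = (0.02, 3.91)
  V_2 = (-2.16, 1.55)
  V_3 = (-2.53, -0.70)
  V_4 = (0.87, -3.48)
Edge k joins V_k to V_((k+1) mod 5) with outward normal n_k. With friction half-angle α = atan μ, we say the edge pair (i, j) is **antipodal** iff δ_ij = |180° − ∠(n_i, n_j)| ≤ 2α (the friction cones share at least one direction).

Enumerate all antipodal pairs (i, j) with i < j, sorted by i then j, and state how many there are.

count = 2; pairs: (0,3), (2,4)

α = atan 0.2 = 11.31°;  2α = 22.62°
n_0 = (+0.5643, +0.8256)
n_1 = (-0.7346, +0.6785)
n_2 = (-0.9867, +0.1623)
n_3 = (-0.6330, -0.7742)
n_4 = (+0.9755, -0.2199)
  (0,1): δ = 98.38°  ·
  (0,2): δ = 64.99°  ·
  (0,3): δ = 4.92°  ✓
  (0,4): δ = 111.65°  ·
  (1,2): δ = 146.61°  ·
  (1,3): δ = 86.54°  ·
  (1,4): δ = 30.03°  ·
  (2,3): δ = 119.93°  ·
  (2,4): δ = 3.37°  ✓
  (3,4): δ = 63.43°  ·
antipodal pairs: 2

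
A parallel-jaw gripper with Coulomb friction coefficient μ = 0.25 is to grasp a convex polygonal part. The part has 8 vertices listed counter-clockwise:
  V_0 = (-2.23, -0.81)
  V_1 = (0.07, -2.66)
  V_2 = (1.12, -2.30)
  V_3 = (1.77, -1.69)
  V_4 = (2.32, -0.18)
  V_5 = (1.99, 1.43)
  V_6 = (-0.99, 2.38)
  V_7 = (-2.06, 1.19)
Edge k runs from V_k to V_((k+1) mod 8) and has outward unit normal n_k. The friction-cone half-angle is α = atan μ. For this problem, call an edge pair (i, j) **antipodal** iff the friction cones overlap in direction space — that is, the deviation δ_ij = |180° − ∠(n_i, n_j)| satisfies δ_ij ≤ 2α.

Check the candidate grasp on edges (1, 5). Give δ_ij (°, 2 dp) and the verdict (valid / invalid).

α = atan 0.25 = 14.04°;  2α = 28.07°
edge 1: e_1 = (+1.05, +0.36);  n_1 = (+0.3243, -0.9459)
edge 5: e_5 = (-2.98, +0.95);  n_5 = (+0.3037, +0.9528)
∠(n_1, n_5) = 143.39°
δ = |180° − 143.39°| = 36.61°
36.61° > 2α = 28.07°  →  invalid

δ = 36.61°, invalid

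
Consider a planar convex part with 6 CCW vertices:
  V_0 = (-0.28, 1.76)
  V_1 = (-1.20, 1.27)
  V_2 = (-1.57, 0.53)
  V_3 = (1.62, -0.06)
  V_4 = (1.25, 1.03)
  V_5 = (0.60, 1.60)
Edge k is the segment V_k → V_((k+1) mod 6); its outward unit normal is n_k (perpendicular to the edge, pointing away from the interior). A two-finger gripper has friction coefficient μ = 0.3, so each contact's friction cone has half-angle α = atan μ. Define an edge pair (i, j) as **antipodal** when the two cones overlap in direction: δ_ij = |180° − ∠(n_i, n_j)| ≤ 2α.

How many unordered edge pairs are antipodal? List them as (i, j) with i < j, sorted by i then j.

count = 2; pairs: (2,4), (2,5)

α = atan 0.3 = 16.70°;  2α = 33.40°
n_0 = (-0.4701, +0.8826)
n_1 = (-0.8944, +0.4472)
n_2 = (-0.1819, -0.9833)
n_3 = (+0.9469, +0.3214)
n_4 = (+0.6593, +0.7519)
n_5 = (+0.1789, +0.9839)
  (0,1): δ = 144.61°  ·
  (0,2): δ = 38.52°  ·
  (0,3): δ = 80.71°  ·
  (0,4): δ = 110.71°  ·
  (0,5): δ = 141.66°  ·
  (1,2): δ = 73.91°  ·
  (1,3): δ = 45.31°  ·
  (1,4): δ = 75.32°  ·
  (1,5): δ = 106.26°  ·
  (2,3): δ = 60.77°  ·
  (2,4): δ = 30.77°  ✓
  (2,5): δ = 0.17°  ✓
  (3,4): δ = 150.00°  ·
  (3,5): δ = 119.05°  ·
  (4,5): δ = 149.06°  ·
antipodal pairs: 2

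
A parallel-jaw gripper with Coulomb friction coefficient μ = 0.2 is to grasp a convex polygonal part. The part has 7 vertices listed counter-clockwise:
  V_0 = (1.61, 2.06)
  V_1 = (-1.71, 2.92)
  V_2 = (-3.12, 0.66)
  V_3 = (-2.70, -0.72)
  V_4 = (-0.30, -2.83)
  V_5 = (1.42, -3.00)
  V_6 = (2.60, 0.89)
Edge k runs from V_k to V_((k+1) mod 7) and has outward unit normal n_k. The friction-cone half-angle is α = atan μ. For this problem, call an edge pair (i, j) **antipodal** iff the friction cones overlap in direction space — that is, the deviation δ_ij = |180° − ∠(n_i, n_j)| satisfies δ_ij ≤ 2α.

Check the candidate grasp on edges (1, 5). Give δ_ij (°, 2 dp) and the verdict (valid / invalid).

δ = 15.09°, valid

α = atan 0.2 = 11.31°;  2α = 22.62°
edge 1: e_1 = (-1.41, -2.26);  n_1 = (-0.8484, +0.5293)
edge 5: e_5 = (+1.18, +3.89);  n_5 = (+0.9569, -0.2903)
∠(n_1, n_5) = 164.91°
δ = |180° − 164.91°| = 15.09°
15.09° ≤ 2α = 22.62°  →  valid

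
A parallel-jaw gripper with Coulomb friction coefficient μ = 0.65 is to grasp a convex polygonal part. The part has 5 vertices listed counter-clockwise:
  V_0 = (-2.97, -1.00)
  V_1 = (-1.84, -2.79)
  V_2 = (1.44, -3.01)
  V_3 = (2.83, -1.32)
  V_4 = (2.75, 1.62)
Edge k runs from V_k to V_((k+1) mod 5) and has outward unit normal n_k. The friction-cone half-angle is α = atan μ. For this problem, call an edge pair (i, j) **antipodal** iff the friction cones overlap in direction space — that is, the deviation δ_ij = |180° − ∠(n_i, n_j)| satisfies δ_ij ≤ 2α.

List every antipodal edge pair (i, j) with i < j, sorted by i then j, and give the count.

α = atan 0.65 = 33.02°;  2α = 66.05°
n_0 = (-0.8456, -0.5338)
n_1 = (-0.0669, -0.9978)
n_2 = (+0.7723, -0.6352)
n_3 = (+0.9996, +0.0272)
n_4 = (-0.4164, +0.9092)
  (0,1): δ = 126.10°  ·
  (0,2): δ = 71.70°  ·
  (0,3): δ = 30.70°  ✓
  (0,4): δ = 82.35°  ·
  (1,2): δ = 125.60°  ·
  (1,3): δ = 84.60°  ·
  (1,4): δ = 28.45°  ✓
  (2,3): δ = 139.00°  ·
  (2,4): δ = 25.95°  ✓
  (3,4): δ = 66.95°  ·
antipodal pairs: 3

count = 3; pairs: (0,3), (1,4), (2,4)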